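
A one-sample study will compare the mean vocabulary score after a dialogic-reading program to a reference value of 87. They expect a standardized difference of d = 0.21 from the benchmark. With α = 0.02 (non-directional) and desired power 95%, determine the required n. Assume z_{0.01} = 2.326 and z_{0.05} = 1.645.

For a one-sample test: n = ((z_{α/2} + z_β) / d)².
z_{α/2} + z_β = 2.326 + 1.645 = 3.971.
n = (3.971 / 0.21)² = 18.910² = 357.57.
Round up.

n = 358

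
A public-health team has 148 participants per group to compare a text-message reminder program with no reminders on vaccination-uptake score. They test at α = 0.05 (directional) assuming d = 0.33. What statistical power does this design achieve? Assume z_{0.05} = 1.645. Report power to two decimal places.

For two equal groups, power = Φ(d·√(n/2) − z_{α}).
d·√(n/2) = 0.33 × √(148/2) = 0.33 × 8.602 = 2.839.
z_β = 2.839 − 1.645 = 1.194.
Power = Φ(1.194) = 0.884.

power ≈ 0.88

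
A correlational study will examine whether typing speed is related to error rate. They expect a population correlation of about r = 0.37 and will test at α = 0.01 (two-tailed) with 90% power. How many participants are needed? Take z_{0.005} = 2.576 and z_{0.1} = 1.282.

n = 102

Fisher's z: C = ½·ln((1+r)/(1−r)) = ½·ln(2.1746) = 0.3884.
n = ((z_{α/2} + z_β)/C)² + 3.
(2.576 + 1.282) / 0.3884 = 3.858 / 0.3884 = 9.933.
n = 9.933² + 3 = 98.67 + 3 = 101.7.
Round up.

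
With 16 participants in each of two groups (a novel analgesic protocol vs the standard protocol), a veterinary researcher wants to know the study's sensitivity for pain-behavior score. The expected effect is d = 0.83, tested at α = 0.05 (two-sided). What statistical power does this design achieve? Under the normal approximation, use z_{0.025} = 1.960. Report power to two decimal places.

For two equal groups, power = Φ(d·√(n/2) − z_{α/2}).
d·√(n/2) = 0.83 × √(16/2) = 0.83 × 2.828 = 2.348.
z_β = 2.348 − 1.960 = 0.388.
Power = Φ(0.388) = 0.651.

power ≈ 0.65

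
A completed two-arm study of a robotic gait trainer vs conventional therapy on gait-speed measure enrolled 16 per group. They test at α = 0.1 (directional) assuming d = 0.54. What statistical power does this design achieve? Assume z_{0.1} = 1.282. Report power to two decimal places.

power ≈ 0.60

For two equal groups, power = Φ(d·√(n/2) − z_{α}).
d·√(n/2) = 0.54 × √(16/2) = 0.54 × 2.828 = 1.527.
z_β = 1.527 − 1.282 = 0.245.
Power = Φ(0.245) = 0.597.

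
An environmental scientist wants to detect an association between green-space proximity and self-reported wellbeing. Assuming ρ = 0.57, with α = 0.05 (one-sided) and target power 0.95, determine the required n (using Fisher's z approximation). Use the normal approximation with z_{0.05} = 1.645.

n = 29

Fisher's z: C = ½·ln((1+r)/(1−r)) = ½·ln(3.6512) = 0.6475.
n = ((z_{α} + z_β)/C)² + 3.
(1.645 + 1.645) / 0.6475 = 3.290 / 0.6475 = 5.081.
n = 5.081² + 3 = 25.82 + 3 = 28.8.
Round up.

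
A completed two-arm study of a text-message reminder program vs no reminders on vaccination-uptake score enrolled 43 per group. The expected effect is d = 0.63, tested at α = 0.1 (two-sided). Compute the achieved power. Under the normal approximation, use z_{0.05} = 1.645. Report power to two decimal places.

power ≈ 0.90

For two equal groups, power = Φ(d·√(n/2) − z_{α/2}).
d·√(n/2) = 0.63 × √(43/2) = 0.63 × 4.637 = 2.921.
z_β = 2.921 − 1.645 = 1.276.
Power = Φ(1.276) = 0.899.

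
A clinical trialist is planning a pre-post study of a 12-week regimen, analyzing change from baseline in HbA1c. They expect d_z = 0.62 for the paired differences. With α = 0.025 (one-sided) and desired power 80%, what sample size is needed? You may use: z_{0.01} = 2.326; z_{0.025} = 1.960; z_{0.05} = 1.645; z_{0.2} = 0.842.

n = 21 pairs

For a paired (one-sample on differences) test: n = ((z_{α} + z_β) / d)².
z_{α} + z_β = 1.960 + 0.842 = 2.802.
n = (2.802 / 0.62)² = 4.519² = 20.42.
Round up.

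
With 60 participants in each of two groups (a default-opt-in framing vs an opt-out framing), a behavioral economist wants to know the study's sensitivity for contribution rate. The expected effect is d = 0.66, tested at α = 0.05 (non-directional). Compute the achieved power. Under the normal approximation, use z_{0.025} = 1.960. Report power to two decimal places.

power ≈ 0.95

For two equal groups, power = Φ(d·√(n/2) − z_{α/2}).
d·√(n/2) = 0.66 × √(60/2) = 0.66 × 5.477 = 3.615.
z_β = 3.615 − 1.960 = 1.655.
Power = Φ(1.655) = 0.951.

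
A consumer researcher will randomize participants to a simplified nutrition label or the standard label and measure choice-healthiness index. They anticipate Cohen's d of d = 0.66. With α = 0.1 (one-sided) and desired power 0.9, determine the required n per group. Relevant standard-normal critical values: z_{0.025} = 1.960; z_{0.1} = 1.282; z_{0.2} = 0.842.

For two independent groups with equal n: n = 2·((z_{α} + z_β) / d)².
z_{α} + z_β = 1.282 + 1.282 = 2.564.
n = 2 × (2.564 / 0.66)² = 2 × 3.885² = 2 × 15.09 = 30.2.
Round up to the next whole participant.

n = 31 per group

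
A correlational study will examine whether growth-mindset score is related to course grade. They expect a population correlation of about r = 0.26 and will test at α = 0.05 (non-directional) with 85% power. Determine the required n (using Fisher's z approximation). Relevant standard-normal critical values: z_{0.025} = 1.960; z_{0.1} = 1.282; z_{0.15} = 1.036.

Fisher's z: C = ½·ln((1+r)/(1−r)) = ½·ln(1.7027) = 0.2661.
n = ((z_{α/2} + z_β)/C)² + 3.
(1.960 + 1.036) / 0.2661 = 2.996 / 0.2661 = 11.259.
n = 11.259² + 3 = 126.76 + 3 = 129.8.
Round up.

n = 130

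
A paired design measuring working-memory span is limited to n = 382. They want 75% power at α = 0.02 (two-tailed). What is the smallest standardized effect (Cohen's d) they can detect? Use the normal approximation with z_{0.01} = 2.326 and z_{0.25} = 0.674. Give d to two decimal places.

For a single sample (or paired design) of n = 382: d_min = (z_{α/2} + z_β)/√n.
z-sum = 2.326 + 0.674 = 3.000.
d_min = 3.000 / √382 = 3.000 / 19.545 = 0.153.

d_min ≈ 0.15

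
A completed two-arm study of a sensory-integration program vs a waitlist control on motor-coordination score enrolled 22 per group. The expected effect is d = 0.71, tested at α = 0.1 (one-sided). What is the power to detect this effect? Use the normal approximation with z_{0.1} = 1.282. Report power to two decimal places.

power ≈ 0.86

For two equal groups, power = Φ(d·√(n/2) − z_{α}).
d·√(n/2) = 0.71 × √(22/2) = 0.71 × 3.317 = 2.355.
z_β = 2.355 − 1.282 = 1.073.
Power = Φ(1.073) = 0.858.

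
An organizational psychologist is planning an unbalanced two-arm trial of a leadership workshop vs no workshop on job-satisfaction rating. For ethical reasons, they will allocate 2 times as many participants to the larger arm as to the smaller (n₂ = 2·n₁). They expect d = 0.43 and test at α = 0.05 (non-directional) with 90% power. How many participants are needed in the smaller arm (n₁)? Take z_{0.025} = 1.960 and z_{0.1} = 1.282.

With allocation ratio k = n₂/n₁ = 2, Var(x̄₁−x̄₂) = σ²(1/n₁ + 1/(k·n₁)) = σ²·(k+1)/(k·n₁).
So n₁ = (1 + 1/k)·((z_{α/2} + z_β)/d)² = 1.500 × (3.242/0.43)².
n₁ = 1.500 × 56.84 = 85.3.
Round up: n₁ = 86, giving n₂ = 2 × 86 = 172.

n₁ = 86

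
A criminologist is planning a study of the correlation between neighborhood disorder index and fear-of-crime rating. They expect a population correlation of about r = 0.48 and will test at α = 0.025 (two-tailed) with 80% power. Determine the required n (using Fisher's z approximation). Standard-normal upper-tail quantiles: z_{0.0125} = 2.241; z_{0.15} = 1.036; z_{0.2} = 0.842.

n = 38

Fisher's z: C = ½·ln((1+r)/(1−r)) = ½·ln(2.8462) = 0.5230.
n = ((z_{α/2} + z_β)/C)² + 3.
(2.241 + 0.842) / 0.5230 = 3.083 / 0.5230 = 5.895.
n = 5.895² + 3 = 34.75 + 3 = 37.7.
Round up.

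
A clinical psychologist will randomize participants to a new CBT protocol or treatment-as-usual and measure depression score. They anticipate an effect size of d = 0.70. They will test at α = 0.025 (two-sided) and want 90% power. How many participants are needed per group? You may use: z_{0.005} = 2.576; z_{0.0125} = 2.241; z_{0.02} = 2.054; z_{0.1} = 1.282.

For two independent groups with equal n: n = 2·((z_{α/2} + z_β) / d)².
z_{α/2} + z_β = 2.241 + 1.282 = 3.523.
n = 2 × (3.523 / 0.70)² = 2 × 5.033² = 2 × 25.33 = 50.7.
Round up to the next whole participant.

n = 51 per group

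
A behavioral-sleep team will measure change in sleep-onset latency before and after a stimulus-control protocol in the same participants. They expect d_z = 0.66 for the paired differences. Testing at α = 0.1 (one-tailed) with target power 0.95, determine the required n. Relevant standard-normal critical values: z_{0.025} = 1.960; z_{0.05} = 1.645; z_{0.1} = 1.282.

For a paired (one-sample on differences) test: n = ((z_{α} + z_β) / d)².
z_{α} + z_β = 1.282 + 1.645 = 2.927.
n = (2.927 / 0.66)² = 4.435² = 19.67.
Round up.

n = 20 pairs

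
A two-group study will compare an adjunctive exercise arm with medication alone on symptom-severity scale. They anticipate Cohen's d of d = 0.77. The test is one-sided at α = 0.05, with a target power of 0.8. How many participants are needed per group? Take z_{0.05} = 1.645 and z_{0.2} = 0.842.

n = 21 per group

For two independent groups with equal n: n = 2·((z_{α} + z_β) / d)².
z_{α} + z_β = 1.645 + 0.842 = 2.487.
n = 2 × (2.487 / 0.77)² = 2 × 3.230² = 2 × 10.43 = 20.9.
Round up to the next whole participant.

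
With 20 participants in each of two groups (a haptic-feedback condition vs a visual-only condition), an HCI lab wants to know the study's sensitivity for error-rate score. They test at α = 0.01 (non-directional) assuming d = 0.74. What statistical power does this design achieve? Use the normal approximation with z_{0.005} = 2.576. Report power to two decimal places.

power ≈ 0.41

For two equal groups, power = Φ(d·√(n/2) − z_{α/2}).
d·√(n/2) = 0.74 × √(20/2) = 0.74 × 3.162 = 2.340.
z_β = 2.340 − 2.576 = -0.236.
Power = Φ(-0.236) = 0.407.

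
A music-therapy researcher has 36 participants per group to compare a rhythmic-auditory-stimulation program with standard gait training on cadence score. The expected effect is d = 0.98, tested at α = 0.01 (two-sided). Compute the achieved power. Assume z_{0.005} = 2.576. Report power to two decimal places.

power ≈ 0.94

For two equal groups, power = Φ(d·√(n/2) − z_{α/2}).
d·√(n/2) = 0.98 × √(36/2) = 0.98 × 4.243 = 4.158.
z_β = 4.158 − 2.576 = 1.582.
Power = Φ(1.582) = 0.943.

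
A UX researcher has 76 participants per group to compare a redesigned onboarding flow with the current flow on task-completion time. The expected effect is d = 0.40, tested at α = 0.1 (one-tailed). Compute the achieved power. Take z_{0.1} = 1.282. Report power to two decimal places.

For two equal groups, power = Φ(d·√(n/2) − z_{α}).
d·√(n/2) = 0.40 × √(76/2) = 0.40 × 6.164 = 2.466.
z_β = 2.466 − 1.282 = 1.184.
Power = Φ(1.184) = 0.882.

power ≈ 0.88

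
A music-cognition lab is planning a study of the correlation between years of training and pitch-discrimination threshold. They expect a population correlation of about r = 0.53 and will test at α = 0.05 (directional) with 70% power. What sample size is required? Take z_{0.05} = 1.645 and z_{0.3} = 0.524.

n = 17

Fisher's z: C = ½·ln((1+r)/(1−r)) = ½·ln(3.2553) = 0.5901.
n = ((z_{α} + z_β)/C)² + 3.
(1.645 + 0.524) / 0.5901 = 2.169 / 0.5901 = 3.676.
n = 3.676² + 3 = 13.51 + 3 = 16.5.
Round up.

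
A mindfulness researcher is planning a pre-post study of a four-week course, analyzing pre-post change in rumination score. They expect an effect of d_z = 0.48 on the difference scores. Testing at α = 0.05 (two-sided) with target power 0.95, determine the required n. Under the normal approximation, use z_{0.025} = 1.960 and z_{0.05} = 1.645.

For a paired (one-sample on differences) test: n = ((z_{α/2} + z_β) / d)².
z_{α/2} + z_β = 1.960 + 1.645 = 3.605.
n = (3.605 / 0.48)² = 7.510² = 56.41.
Round up.

n = 57 pairs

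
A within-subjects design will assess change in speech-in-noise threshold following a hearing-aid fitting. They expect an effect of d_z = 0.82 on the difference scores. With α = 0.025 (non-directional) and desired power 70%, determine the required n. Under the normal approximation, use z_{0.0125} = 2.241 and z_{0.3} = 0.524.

For a paired (one-sample on differences) test: n = ((z_{α/2} + z_β) / d)².
z_{α/2} + z_β = 2.241 + 0.524 = 2.765.
n = (2.765 / 0.82)² = 3.372² = 11.37.
Round up.

n = 12 pairs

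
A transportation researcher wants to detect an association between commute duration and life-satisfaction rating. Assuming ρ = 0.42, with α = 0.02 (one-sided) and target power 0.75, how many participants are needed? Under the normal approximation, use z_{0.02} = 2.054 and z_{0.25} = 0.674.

Fisher's z: C = ½·ln((1+r)/(1−r)) = ½·ln(2.4483) = 0.4477.
n = ((z_{α} + z_β)/C)² + 3.
(2.054 + 0.674) / 0.4477 = 2.728 / 0.4477 = 6.093.
n = 6.093² + 3 = 37.13 + 3 = 40.1.
Round up.

n = 41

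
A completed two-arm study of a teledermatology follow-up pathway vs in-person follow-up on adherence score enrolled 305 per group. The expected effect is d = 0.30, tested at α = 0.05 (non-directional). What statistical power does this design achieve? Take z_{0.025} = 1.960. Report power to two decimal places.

power ≈ 0.96

For two equal groups, power = Φ(d·√(n/2) − z_{α/2}).
d·√(n/2) = 0.30 × √(305/2) = 0.30 × 12.349 = 3.705.
z_β = 3.705 − 1.960 = 1.745.
Power = Φ(1.745) = 0.959.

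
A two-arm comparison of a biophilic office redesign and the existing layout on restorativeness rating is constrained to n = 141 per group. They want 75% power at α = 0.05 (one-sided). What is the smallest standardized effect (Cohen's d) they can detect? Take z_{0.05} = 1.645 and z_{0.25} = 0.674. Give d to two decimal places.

For two independent groups of n = 141 each: d_min = (z_{α} + z_β)·√(2/n).
z-sum = 1.645 + 0.674 = 2.319.
d_min = 2.319 × √(2/141) = 2.319 × 0.1191 = 0.276.

d_min ≈ 0.28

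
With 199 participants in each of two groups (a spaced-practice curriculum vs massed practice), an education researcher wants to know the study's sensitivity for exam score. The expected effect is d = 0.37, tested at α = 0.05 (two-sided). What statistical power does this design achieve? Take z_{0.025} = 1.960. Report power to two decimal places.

power ≈ 0.96

For two equal groups, power = Φ(d·√(n/2) − z_{α/2}).
d·√(n/2) = 0.37 × √(199/2) = 0.37 × 9.975 = 3.691.
z_β = 3.691 − 1.960 = 1.731.
Power = Φ(1.731) = 0.958.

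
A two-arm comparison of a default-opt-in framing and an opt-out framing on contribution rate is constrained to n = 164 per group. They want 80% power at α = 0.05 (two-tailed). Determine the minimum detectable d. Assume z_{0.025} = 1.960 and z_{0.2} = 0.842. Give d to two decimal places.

d_min ≈ 0.31

For two independent groups of n = 164 each: d_min = (z_{α/2} + z_β)·√(2/n).
z-sum = 1.960 + 0.842 = 2.802.
d_min = 2.802 × √(2/164) = 2.802 × 0.1104 = 0.309.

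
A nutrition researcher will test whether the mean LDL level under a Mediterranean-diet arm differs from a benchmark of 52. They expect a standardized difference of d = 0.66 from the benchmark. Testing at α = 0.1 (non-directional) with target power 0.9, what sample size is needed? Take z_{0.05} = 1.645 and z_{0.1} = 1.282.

For a one-sample test: n = ((z_{α/2} + z_β) / d)².
z_{α/2} + z_β = 1.645 + 1.282 = 2.927.
n = (2.927 / 0.66)² = 4.435² = 19.67.
Round up.

n = 20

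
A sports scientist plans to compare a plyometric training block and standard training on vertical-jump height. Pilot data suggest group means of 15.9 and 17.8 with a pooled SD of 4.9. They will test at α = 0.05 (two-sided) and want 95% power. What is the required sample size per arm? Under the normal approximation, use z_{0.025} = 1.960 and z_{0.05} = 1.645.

Cohen's d = |M₁ − M₂| / SD_pooled = |15.9 − 17.8| / 4.9 = 1.9 / 4.9 = 0.388.
For two independent groups with equal n: n = 2·((z_{α/2} + z_β) / d)².
z_{α/2} + z_β = 1.960 + 1.645 = 3.605.
n = 2 × (3.605 / 0.388)² = 2 × 9.291² = 2 × 86.33 = 172.7.
Round up to the next whole participant.

n = 173 per group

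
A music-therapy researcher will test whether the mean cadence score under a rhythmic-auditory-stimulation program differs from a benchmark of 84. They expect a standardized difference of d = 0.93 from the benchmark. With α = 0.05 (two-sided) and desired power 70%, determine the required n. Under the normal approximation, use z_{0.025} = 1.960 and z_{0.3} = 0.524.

n = 8

For a one-sample test: n = ((z_{α/2} + z_β) / d)².
z_{α/2} + z_β = 1.960 + 0.524 = 2.484.
n = (2.484 / 0.93)² = 2.671² = 7.13.
Round up.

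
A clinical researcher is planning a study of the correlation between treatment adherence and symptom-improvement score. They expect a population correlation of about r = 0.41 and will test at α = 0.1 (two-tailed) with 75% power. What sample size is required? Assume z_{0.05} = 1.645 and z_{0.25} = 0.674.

Fisher's z: C = ½·ln((1+r)/(1−r)) = ½·ln(2.3898) = 0.4356.
n = ((z_{α/2} + z_β)/C)² + 3.
(1.645 + 0.674) / 0.4356 = 2.319 / 0.4356 = 5.324.
n = 5.324² + 3 = 28.34 + 3 = 31.3.
Round up.

n = 32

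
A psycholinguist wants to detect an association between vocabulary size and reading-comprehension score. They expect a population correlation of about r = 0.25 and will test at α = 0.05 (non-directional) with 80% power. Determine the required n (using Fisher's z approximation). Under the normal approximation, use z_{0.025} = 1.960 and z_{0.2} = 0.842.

n = 124

Fisher's z: C = ½·ln((1+r)/(1−r)) = ½·ln(1.6667) = 0.2554.
n = ((z_{α/2} + z_β)/C)² + 3.
(1.960 + 0.842) / 0.2554 = 2.802 / 0.2554 = 10.971.
n = 10.971² + 3 = 120.36 + 3 = 123.4.
Round up.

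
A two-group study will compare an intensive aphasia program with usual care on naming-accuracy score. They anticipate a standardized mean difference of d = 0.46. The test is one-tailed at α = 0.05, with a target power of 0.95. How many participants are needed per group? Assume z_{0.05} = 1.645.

For two independent groups with equal n: n = 2·((z_{α} + z_β) / d)².
z_{α} + z_β = 1.645 + 1.645 = 3.290.
n = 2 × (3.290 / 0.46)² = 2 × 7.152² = 2 × 51.15 = 102.3.
Round up to the next whole participant.

n = 103 per group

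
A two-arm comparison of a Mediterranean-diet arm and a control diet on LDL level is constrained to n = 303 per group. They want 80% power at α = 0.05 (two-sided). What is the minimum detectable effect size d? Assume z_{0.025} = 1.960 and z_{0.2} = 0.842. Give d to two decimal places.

For two independent groups of n = 303 each: d_min = (z_{α/2} + z_β)·√(2/n).
z-sum = 1.960 + 0.842 = 2.802.
d_min = 2.802 × √(2/303) = 2.802 × 0.0812 = 0.228.

d_min ≈ 0.23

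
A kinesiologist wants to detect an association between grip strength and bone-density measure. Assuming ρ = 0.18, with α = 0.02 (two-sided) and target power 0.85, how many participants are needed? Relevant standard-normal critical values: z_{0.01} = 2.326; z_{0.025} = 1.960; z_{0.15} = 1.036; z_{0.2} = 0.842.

n = 345

Fisher's z: C = ½·ln((1+r)/(1−r)) = ½·ln(1.4390) = 0.1820.
n = ((z_{α/2} + z_β)/C)² + 3.
(2.326 + 1.036) / 0.1820 = 3.362 / 0.1820 = 18.473.
n = 18.473² + 3 = 341.23 + 3 = 344.2.
Round up.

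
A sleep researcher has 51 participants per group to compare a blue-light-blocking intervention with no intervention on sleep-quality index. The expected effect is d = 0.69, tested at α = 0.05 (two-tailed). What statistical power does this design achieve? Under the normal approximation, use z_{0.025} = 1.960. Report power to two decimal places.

For two equal groups, power = Φ(d·√(n/2) − z_{α/2}).
d·√(n/2) = 0.69 × √(51/2) = 0.69 × 5.050 = 3.484.
z_β = 3.484 − 1.960 = 1.524.
Power = Φ(1.524) = 0.936.

power ≈ 0.94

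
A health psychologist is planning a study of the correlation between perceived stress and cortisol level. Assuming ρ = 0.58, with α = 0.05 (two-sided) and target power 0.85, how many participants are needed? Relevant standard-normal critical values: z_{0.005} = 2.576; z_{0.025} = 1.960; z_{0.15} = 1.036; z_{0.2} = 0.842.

n = 24

Fisher's z: C = ½·ln((1+r)/(1−r)) = ½·ln(3.7619) = 0.6625.
n = ((z_{α/2} + z_β)/C)² + 3.
(1.960 + 1.036) / 0.6625 = 2.996 / 0.6625 = 4.522.
n = 4.522² + 3 = 20.45 + 3 = 23.5.
Round up.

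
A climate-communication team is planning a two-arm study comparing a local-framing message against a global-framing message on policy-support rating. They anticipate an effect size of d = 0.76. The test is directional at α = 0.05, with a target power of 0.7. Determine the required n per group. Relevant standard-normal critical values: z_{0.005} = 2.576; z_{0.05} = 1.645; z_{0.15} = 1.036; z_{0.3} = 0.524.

n = 17 per group

For two independent groups with equal n: n = 2·((z_{α} + z_β) / d)².
z_{α} + z_β = 1.645 + 0.524 = 2.169.
n = 2 × (2.169 / 0.76)² = 2 × 2.854² = 2 × 8.15 = 16.3.
Round up to the next whole participant.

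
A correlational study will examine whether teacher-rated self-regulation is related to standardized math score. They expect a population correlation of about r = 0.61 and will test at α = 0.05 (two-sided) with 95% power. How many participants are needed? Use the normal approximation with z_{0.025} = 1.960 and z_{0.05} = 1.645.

Fisher's z: C = ½·ln((1+r)/(1−r)) = ½·ln(4.1282) = 0.7089.
n = ((z_{α/2} + z_β)/C)² + 3.
(1.960 + 1.645) / 0.7089 = 3.605 / 0.7089 = 5.085.
n = 5.085² + 3 = 25.86 + 3 = 28.9.
Round up.

n = 29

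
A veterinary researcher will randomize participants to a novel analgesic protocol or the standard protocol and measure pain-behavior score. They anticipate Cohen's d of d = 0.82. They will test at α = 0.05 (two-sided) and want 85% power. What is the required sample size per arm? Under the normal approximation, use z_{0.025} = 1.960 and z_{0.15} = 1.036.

n = 27 per group

For two independent groups with equal n: n = 2·((z_{α/2} + z_β) / d)².
z_{α/2} + z_β = 1.960 + 1.036 = 2.996.
n = 2 × (2.996 / 0.82)² = 2 × 3.654² = 2 × 13.35 = 26.7.
Round up to the next whole participant.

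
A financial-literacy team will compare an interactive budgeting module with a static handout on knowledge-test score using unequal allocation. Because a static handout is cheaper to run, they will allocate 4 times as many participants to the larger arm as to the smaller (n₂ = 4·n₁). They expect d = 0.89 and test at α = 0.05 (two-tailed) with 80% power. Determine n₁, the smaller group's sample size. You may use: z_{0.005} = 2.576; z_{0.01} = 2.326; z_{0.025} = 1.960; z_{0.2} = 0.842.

With allocation ratio k = n₂/n₁ = 4, Var(x̄₁−x̄₂) = σ²(1/n₁ + 1/(k·n₁)) = σ²·(k+1)/(k·n₁).
So n₁ = (1 + 1/k)·((z_{α/2} + z_β)/d)² = 1.250 × (2.802/0.89)².
n₁ = 1.250 × 9.91 = 12.4.
Round up: n₁ = 13, giving n₂ = 4 × 13 = 52.

n₁ = 13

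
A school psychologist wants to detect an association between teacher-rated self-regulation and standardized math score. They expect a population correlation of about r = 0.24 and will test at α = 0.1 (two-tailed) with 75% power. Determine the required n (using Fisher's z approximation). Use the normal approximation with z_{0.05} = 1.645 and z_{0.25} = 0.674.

n = 93

Fisher's z: C = ½·ln((1+r)/(1−r)) = ½·ln(1.6316) = 0.2448.
n = ((z_{α/2} + z_β)/C)² + 3.
(1.645 + 0.674) / 0.2448 = 2.319 / 0.2448 = 9.473.
n = 9.473² + 3 = 89.74 + 3 = 92.7.
Round up.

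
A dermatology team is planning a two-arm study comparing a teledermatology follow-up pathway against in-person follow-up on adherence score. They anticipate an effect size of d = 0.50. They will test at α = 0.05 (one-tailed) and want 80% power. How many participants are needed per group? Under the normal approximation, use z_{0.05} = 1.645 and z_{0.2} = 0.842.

n = 50 per group

For two independent groups with equal n: n = 2·((z_{α} + z_β) / d)².
z_{α} + z_β = 1.645 + 0.842 = 2.487.
n = 2 × (2.487 / 0.50)² = 2 × 4.974² = 2 × 24.74 = 49.5.
Round up to the next whole participant.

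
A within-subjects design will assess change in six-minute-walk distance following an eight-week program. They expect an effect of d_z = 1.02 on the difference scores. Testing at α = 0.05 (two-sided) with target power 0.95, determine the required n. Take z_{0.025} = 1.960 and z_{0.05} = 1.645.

For a paired (one-sample on differences) test: n = ((z_{α/2} + z_β) / d)².
z_{α/2} + z_β = 1.960 + 1.645 = 3.605.
n = (3.605 / 1.02)² = 3.534² = 12.49.
Round up.

n = 13 pairs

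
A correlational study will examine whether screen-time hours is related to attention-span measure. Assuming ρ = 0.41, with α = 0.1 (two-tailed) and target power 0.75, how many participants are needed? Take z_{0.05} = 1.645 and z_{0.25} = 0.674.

n = 32

Fisher's z: C = ½·ln((1+r)/(1−r)) = ½·ln(2.3898) = 0.4356.
n = ((z_{α/2} + z_β)/C)² + 3.
(1.645 + 0.674) / 0.4356 = 2.319 / 0.4356 = 5.324.
n = 5.324² + 3 = 28.34 + 3 = 31.3.
Round up.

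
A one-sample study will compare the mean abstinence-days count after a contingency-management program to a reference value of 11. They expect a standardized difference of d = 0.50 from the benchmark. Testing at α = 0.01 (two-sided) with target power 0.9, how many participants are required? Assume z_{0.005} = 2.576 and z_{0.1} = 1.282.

n = 60

For a one-sample test: n = ((z_{α/2} + z_β) / d)².
z_{α/2} + z_β = 2.576 + 1.282 = 3.858.
n = (3.858 / 0.50)² = 7.716² = 59.54.
Round up.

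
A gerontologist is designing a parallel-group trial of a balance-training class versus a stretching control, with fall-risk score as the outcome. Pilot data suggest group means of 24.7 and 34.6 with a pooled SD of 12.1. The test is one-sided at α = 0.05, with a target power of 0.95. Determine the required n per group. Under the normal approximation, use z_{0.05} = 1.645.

Cohen's d = |M₁ − M₂| / SD_pooled = |24.7 − 34.6| / 12.1 = 9.9 / 12.1 = 0.818.
For two independent groups with equal n: n = 2·((z_{α} + z_β) / d)².
z_{α} + z_β = 1.645 + 1.645 = 3.290.
n = 2 × (3.290 / 0.818)² = 2 × 4.022² = 2 × 16.18 = 32.4.
Round up to the next whole participant.

n = 33 per group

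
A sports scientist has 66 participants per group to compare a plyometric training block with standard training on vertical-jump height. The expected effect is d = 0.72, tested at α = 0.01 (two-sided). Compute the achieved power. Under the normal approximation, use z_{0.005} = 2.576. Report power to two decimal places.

power ≈ 0.94

For two equal groups, power = Φ(d·√(n/2) − z_{α/2}).
d·√(n/2) = 0.72 × √(66/2) = 0.72 × 5.745 = 4.136.
z_β = 4.136 − 2.576 = 1.560.
Power = Φ(1.560) = 0.941.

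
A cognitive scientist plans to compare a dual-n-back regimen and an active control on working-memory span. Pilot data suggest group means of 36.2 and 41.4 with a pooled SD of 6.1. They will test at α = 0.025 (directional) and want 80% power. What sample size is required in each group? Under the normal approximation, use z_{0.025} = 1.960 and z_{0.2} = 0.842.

Cohen's d = |M₁ − M₂| / SD_pooled = |36.2 − 41.4| / 6.1 = 5.2 / 6.1 = 0.852.
For two independent groups with equal n: n = 2·((z_{α} + z_β) / d)².
z_{α} + z_β = 1.960 + 0.842 = 2.802.
n = 2 × (2.802 / 0.852)² = 2 × 3.289² = 2 × 10.82 = 21.6.
Round up to the next whole participant.

n = 22 per group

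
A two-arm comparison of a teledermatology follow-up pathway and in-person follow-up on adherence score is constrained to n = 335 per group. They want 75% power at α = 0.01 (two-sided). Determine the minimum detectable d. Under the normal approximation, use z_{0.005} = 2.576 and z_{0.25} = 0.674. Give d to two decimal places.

For two independent groups of n = 335 each: d_min = (z_{α/2} + z_β)·√(2/n).
z-sum = 2.576 + 0.674 = 3.250.
d_min = 3.250 × √(2/335) = 3.250 × 0.0773 = 0.251.

d_min ≈ 0.25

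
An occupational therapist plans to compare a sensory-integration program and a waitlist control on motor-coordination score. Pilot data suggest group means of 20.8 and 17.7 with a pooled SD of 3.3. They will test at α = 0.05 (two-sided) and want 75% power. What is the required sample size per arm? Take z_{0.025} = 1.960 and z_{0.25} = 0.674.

Cohen's d = |M₁ − M₂| / SD_pooled = |20.8 − 17.7| / 3.3 = 3.1 / 3.3 = 0.939.
For two independent groups with equal n: n = 2·((z_{α/2} + z_β) / d)².
z_{α/2} + z_β = 1.960 + 0.674 = 2.634.
n = 2 × (2.634 / 0.939)² = 2 × 2.805² = 2 × 7.87 = 15.7.
Round up to the next whole participant.

n = 16 per group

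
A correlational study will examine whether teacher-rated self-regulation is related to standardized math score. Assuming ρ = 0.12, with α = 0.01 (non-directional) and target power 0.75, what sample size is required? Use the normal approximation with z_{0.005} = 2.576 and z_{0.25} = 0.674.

Fisher's z: C = ½·ln((1+r)/(1−r)) = ½·ln(1.2727) = 0.1206.
n = ((z_{α/2} + z_β)/C)² + 3.
(2.576 + 0.674) / 0.1206 = 3.250 / 0.1206 = 26.949.
n = 26.949² + 3 = 726.23 + 3 = 729.2.
Round up.

n = 730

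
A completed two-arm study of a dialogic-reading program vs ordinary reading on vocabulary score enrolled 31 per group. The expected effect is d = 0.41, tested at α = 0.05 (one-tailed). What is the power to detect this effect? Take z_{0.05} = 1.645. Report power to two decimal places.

For two equal groups, power = Φ(d·√(n/2) − z_{α}).
d·√(n/2) = 0.41 × √(31/2) = 0.41 × 3.937 = 1.614.
z_β = 1.614 − 1.645 = -0.031.
Power = Φ(-0.031) = 0.488.

power ≈ 0.49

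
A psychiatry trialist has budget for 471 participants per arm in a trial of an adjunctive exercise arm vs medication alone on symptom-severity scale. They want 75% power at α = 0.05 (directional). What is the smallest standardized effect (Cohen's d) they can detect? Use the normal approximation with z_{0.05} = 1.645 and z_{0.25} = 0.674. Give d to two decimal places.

For two independent groups of n = 471 each: d_min = (z_{α} + z_β)·√(2/n).
z-sum = 1.645 + 0.674 = 2.319.
d_min = 2.319 × √(2/471) = 2.319 × 0.0652 = 0.151.

d_min ≈ 0.15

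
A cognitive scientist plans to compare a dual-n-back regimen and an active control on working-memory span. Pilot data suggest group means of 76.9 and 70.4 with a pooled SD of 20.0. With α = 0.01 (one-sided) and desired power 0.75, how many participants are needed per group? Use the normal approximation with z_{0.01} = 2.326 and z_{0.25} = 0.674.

Cohen's d = |M₁ − M₂| / SD_pooled = |76.9 − 70.4| / 20.0 = 6.5 / 20.0 = 0.325.
For two independent groups with equal n: n = 2·((z_{α} + z_β) / d)².
z_{α} + z_β = 2.326 + 0.674 = 3.000.
n = 2 × (3.000 / 0.325)² = 2 × 9.231² = 2 × 85.21 = 170.4.
Round up to the next whole participant.

n = 171 per group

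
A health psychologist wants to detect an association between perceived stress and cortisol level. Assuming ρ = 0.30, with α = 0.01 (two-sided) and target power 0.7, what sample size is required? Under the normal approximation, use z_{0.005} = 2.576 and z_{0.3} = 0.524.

n = 104

Fisher's z: C = ½·ln((1+r)/(1−r)) = ½·ln(1.8571) = 0.3095.
n = ((z_{α/2} + z_β)/C)² + 3.
(2.576 + 0.524) / 0.3095 = 3.100 / 0.3095 = 10.016.
n = 10.016² + 3 = 100.32 + 3 = 103.3.
Round up.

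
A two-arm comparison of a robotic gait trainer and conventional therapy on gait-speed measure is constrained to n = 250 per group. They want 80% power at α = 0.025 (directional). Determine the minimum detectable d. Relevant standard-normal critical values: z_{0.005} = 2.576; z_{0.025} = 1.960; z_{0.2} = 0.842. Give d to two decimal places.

d_min ≈ 0.25

For two independent groups of n = 250 each: d_min = (z_{α} + z_β)·√(2/n).
z-sum = 1.960 + 0.842 = 2.802.
d_min = 2.802 × √(2/250) = 2.802 × 0.0894 = 0.251.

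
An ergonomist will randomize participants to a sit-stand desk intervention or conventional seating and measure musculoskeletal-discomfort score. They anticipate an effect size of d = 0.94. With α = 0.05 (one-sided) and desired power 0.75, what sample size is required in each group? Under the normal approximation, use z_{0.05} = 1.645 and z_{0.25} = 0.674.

For two independent groups with equal n: n = 2·((z_{α} + z_β) / d)².
z_{α} + z_β = 1.645 + 0.674 = 2.319.
n = 2 × (2.319 / 0.94)² = 2 × 2.467² = 2 × 6.09 = 12.2.
Round up to the next whole participant.

n = 13 per group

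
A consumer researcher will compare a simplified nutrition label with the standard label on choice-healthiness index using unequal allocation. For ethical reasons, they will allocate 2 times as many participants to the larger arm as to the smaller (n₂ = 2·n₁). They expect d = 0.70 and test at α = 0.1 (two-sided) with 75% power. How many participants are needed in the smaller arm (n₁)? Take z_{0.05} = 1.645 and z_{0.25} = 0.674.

n₁ = 17

With allocation ratio k = n₂/n₁ = 2, Var(x̄₁−x̄₂) = σ²(1/n₁ + 1/(k·n₁)) = σ²·(k+1)/(k·n₁).
So n₁ = (1 + 1/k)·((z_{α/2} + z_β)/d)² = 1.500 × (2.319/0.70)².
n₁ = 1.500 × 10.98 = 16.5.
Round up: n₁ = 17, giving n₂ = 2 × 17 = 34.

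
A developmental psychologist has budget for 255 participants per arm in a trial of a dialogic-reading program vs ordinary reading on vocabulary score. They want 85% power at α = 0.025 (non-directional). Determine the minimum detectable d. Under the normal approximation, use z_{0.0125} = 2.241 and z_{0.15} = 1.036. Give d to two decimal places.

For two independent groups of n = 255 each: d_min = (z_{α/2} + z_β)·√(2/n).
z-sum = 2.241 + 1.036 = 3.277.
d_min = 3.277 × √(2/255) = 3.277 × 0.0886 = 0.290.

d_min ≈ 0.29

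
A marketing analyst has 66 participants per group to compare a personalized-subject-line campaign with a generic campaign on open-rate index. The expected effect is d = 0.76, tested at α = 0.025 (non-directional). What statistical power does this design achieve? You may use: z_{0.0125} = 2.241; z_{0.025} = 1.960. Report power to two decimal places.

For two equal groups, power = Φ(d·√(n/2) − z_{α/2}).
d·√(n/2) = 0.76 × √(66/2) = 0.76 × 5.745 = 4.366.
z_β = 4.366 − 2.241 = 2.125.
Power = Φ(2.125) = 0.983.

power ≈ 0.98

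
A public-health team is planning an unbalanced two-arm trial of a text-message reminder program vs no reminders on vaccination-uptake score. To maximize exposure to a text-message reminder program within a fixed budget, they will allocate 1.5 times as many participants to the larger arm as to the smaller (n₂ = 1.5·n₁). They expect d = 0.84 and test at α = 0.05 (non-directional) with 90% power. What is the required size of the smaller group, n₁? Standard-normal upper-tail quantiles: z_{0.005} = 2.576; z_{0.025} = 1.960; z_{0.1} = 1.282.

n₁ = 25

With allocation ratio k = n₂/n₁ = 1.5, Var(x̄₁−x̄₂) = σ²(1/n₁ + 1/(k·n₁)) = σ²·(k+1)/(k·n₁).
So n₁ = (1 + 1/k)·((z_{α/2} + z_β)/d)² = 1.667 × (3.242/0.84)².
n₁ = 1.667 × 14.90 = 24.8.
Round up: n₁ = 25, giving n₂ = ⌈1.5 × 25⌉ = ⌈37.5⌉ = 38.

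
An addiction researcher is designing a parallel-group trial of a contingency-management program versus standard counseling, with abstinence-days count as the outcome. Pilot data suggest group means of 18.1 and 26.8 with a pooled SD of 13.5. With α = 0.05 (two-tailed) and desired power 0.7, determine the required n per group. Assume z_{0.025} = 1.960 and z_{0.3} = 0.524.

n = 30 per group

Cohen's d = |M₁ − M₂| / SD_pooled = |18.1 − 26.8| / 13.5 = 8.7 / 13.5 = 0.644.
For two independent groups with equal n: n = 2·((z_{α/2} + z_β) / d)².
z_{α/2} + z_β = 1.960 + 0.524 = 2.484.
n = 2 × (2.484 / 0.644)² = 2 × 3.857² = 2 × 14.88 = 29.8.
Round up to the next whole participant.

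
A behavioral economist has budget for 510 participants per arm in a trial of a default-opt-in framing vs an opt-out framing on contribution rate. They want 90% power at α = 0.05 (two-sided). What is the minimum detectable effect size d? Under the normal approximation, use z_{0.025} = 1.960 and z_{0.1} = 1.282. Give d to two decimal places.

For two independent groups of n = 510 each: d_min = (z_{α/2} + z_β)·√(2/n).
z-sum = 1.960 + 1.282 = 3.242.
d_min = 3.242 × √(2/510) = 3.242 × 0.0626 = 0.203.

d_min ≈ 0.20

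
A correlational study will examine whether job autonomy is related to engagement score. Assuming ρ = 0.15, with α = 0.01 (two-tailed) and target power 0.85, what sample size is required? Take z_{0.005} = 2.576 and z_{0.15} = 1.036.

n = 575

Fisher's z: C = ½·ln((1+r)/(1−r)) = ½·ln(1.3529) = 0.1511.
n = ((z_{α/2} + z_β)/C)² + 3.
(2.576 + 1.036) / 0.1511 = 3.612 / 0.1511 = 23.905.
n = 23.905² + 3 = 571.43 + 3 = 574.4.
Round up.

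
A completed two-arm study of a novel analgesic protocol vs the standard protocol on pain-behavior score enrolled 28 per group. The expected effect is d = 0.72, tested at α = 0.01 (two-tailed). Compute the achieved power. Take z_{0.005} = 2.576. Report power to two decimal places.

power ≈ 0.55

For two equal groups, power = Φ(d·√(n/2) − z_{α/2}).
d·√(n/2) = 0.72 × √(28/2) = 0.72 × 3.742 = 2.694.
z_β = 2.694 − 2.576 = 0.118.
Power = Φ(0.118) = 0.547.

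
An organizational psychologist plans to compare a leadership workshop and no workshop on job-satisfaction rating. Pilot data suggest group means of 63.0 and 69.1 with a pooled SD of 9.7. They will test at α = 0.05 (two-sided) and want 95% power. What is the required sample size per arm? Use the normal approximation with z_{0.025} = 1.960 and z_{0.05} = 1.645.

n = 66 per group

Cohen's d = |M₁ − M₂| / SD_pooled = |63.0 − 69.1| / 9.7 = 6.1 / 9.7 = 0.629.
For two independent groups with equal n: n = 2·((z_{α/2} + z_β) / d)².
z_{α/2} + z_β = 1.960 + 1.645 = 3.605.
n = 2 × (3.605 / 0.629)² = 2 × 5.731² = 2 × 32.85 = 65.7.
Round up to the next whole participant.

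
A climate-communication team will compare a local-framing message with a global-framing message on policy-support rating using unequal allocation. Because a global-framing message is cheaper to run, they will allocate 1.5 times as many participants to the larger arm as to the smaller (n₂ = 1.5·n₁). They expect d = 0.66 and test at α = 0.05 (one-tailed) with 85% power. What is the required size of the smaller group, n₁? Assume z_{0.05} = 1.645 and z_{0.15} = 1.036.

n₁ = 28

With allocation ratio k = n₂/n₁ = 1.5, Var(x̄₁−x̄₂) = σ²(1/n₁ + 1/(k·n₁)) = σ²·(k+1)/(k·n₁).
So n₁ = (1 + 1/k)·((z_{α} + z_β)/d)² = 1.667 × (2.681/0.66)².
n₁ = 1.667 × 16.50 = 27.5.
Round up: n₁ = 28, giving n₂ = 1.5 × 28 = 42.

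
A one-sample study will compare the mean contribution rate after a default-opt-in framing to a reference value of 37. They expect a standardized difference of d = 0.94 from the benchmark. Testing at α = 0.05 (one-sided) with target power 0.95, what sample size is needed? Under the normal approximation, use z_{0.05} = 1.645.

n = 13

For a one-sample test: n = ((z_{α} + z_β) / d)².
z_{α} + z_β = 1.645 + 1.645 = 3.290.
n = (3.290 / 0.94)² = 3.500² = 12.25.
Round up.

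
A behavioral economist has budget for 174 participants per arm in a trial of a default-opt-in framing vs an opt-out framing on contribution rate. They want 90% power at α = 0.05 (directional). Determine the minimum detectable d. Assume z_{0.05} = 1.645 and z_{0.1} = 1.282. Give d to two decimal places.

For two independent groups of n = 174 each: d_min = (z_{α} + z_β)·√(2/n).
z-sum = 1.645 + 1.282 = 2.927.
d_min = 2.927 × √(2/174) = 2.927 × 0.1072 = 0.314.

d_min ≈ 0.31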